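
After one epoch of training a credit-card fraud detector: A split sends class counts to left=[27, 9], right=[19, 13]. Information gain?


Parent = [46, 22], H_parent = 0.9082
H_left = 0.8113 (n=36), H_right = 0.9745 (n=32)
H_children = (36/68)·0.8113 + (32/68)·0.9745 = 0.8881
IG = 0.9082 - 0.8881 = 0.0201

0.0201


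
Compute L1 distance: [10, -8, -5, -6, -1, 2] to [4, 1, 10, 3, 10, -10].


d = |10-4| + |-8-1| + |-5-10| + |-6-3| + |-1-10| + |2+ 10|
  = 6 + 9 + 15 + 9 + 11 + 12
  = 62

62


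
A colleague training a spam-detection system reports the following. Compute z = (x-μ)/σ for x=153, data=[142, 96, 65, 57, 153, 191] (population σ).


μ = 117.3333, σ = 48.5478
z = (153 - 117.3333)/48.5478 = 0.7347

0.7347


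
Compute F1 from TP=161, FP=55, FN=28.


Precision = 161/216 = 0.7454
Recall = 161/189 = 0.8519
F1 = 2·P·R/(P+R) = 2·TP/(2·TP+FP+FN) = 322/(322+55+28) = 322/405 = 0.7951

0.7951


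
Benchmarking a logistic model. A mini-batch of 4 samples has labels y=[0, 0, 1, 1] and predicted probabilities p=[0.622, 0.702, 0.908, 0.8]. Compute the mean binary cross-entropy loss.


L[0] = -ln(1-0.622) = -ln(0.378) = 0.9729
L[1] = -ln(1-0.702) = -ln(0.298) = 1.2107
L[2] = -ln(0.908) = 0.0965
L[3] = -ln(0.8) = 0.2231
mean = (0.9729 + 1.2107 + 0.0965 + 0.2231)/4 = 0.6258

0.6258


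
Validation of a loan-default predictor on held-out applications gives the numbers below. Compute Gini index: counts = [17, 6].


Probabilities: [17/23, 6/23] ≈ [0.7391, 0.2609]
Σpᵢ² = (289 + 36)/23² = 325/529
Gini = 1 - Σpᵢ² = 1 - 325/529 = 0.3856

0.3856


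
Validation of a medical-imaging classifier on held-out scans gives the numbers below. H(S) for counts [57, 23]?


Probabilities: [57/80, 23/80] ≈ [0.7125, 0.2875]
H = -((57/80)·log₂(57/80) + (23/80)·log₂(23/80))
  = 0.8655 bits

0.8655 bits


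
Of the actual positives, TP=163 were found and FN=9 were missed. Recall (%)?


Recall = TP/(TP+FN)
= 163/(163+9)
= 163/172 = 94.77%

94.77%


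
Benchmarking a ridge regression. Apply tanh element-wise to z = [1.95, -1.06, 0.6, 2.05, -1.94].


tanh(1.95) = 0.9603
tanh(-1.06) = -0.7857
tanh(0.6) = 0.537
tanh(2.05) = 0.9674
tanh(-1.94) = -0.9595
result = [0.9603, -0.7857, 0.537, 0.9674, -0.9595]

[0.9603, -0.7857, 0.537, 0.9674, -0.9595]


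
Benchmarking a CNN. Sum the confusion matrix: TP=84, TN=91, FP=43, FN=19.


Total = TP + TN + FP + FN
= 84 + 91 + 43 + 19
= 237
(Predicted positive: 127, predicted negative: 110)

237


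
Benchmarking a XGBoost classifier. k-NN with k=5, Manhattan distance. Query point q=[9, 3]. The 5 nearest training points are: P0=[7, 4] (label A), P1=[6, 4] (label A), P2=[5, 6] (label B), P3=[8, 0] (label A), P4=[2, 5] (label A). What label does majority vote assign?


d(q,P0) = 3  (label A)
d(q,P1) = 4  (label A)
d(q,P2) = 7  (label B)
d(q,P3) = 4  (label A)
d(q,P4) = 9  (label A)
Votes: A=4, B=1
Majority → A

A


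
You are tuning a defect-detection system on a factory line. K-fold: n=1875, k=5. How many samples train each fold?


Fold size = 1875/5 = 375
Training per fold = 1875 - 375 = 1500

1500


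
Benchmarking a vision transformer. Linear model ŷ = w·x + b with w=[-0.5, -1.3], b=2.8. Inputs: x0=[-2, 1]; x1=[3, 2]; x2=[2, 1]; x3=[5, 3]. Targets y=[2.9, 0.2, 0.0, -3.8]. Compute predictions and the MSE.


ŷ0 = (-0.5)·(-2) + (-1.3)·(1) + 2.8 = 2.5
ŷ1 = (-0.5)·(3) + (-1.3)·(2) + 2.8 = -1.3
ŷ2 = (-0.5)·(2) + (-1.3)·(1) + 2.8 = 0.5
ŷ3 = (-0.5)·(5) + (-1.3)·(3) + 2.8 = -3.6
errors² = [0.16, 2.25, 0.25, 0.04]
MSE = 2.7000/4 = 0.675

0.675


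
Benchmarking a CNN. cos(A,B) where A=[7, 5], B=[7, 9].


A·B = 7·7 + 5·9 = 94
‖A‖ = √74 = 8.6023, ‖B‖ = √130 = 11.4018
cos = 94/(√74·√130) = 94/√9620 = 0.9584

0.9584


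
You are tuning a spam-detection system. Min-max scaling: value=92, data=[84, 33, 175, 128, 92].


min=33, max=175
(92-33)/(175-33) = 59/142 = 0.4155

0.4155


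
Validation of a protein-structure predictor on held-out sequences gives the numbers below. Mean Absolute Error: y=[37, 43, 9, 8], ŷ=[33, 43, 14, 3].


Absolute errors: |37-33|=4, |43-43|=0, |9-14|=5, |8-3|=5
Sum = 14
MAE = 14/4 = 7/2

7/2


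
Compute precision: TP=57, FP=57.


Precision = TP/(TP+FP)
= 57/(57+57)
= 57/114 = 50.0%

50.0%


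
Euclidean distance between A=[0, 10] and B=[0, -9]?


d = √((0-0)² + (10+ 9)²)
  = √(0 + 361)
  = √361 = 19.0

19.0


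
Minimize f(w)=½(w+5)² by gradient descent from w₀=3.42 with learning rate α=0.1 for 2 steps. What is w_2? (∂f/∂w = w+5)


step 1: grad = 3.42+5 = 8.42; w = 3.42 - 0.1·(8.42) = 2.578
step 2: grad = 2.578+5 = 7.578; w = 2.578 - 0.1·(7.578) = 1.8202

1.8202


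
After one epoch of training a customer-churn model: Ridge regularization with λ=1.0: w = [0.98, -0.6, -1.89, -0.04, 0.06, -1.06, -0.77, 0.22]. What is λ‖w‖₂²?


‖w‖₂² = (0.98)² + (-0.6)² + (-1.89)² + (-0.04)² + (0.06)² + (-1.06)² + (-0.77)² + (0.22)²
     = 0.9604 + 0.36 + 3.5721 + 0.0016 + 0.0036 + 1.1236 + 0.5929 + 0.0484
     = 6.6626
λ·‖w‖₂² = 1.0·6.6626 = 6.6626

6.6626


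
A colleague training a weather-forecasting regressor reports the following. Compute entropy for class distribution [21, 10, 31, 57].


Probabilities: [21/119, 10/119, 31/119, 57/119] ≈ [0.1765, 0.084, 0.2605, 0.479]
H = -((21/119)·log₂(21/119) + (10/119)·log₂(10/119) + (31/119)·log₂(31/119) + (57/119)·log₂(57/119))
  = 1.7561 bits

1.7561 bits


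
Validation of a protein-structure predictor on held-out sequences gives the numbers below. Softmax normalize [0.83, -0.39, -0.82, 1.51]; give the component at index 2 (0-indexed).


Exponentials: e^0.83=2.2933, e^-0.39=0.6771, e^-0.82=0.4404, e^1.51=4.5267
Sum = 7.9375
Softmax = [0.2889, 0.0853, 0.0555, 0.5703]
p[2] = 0.4404/7.9375 = 0.0555

0.0555


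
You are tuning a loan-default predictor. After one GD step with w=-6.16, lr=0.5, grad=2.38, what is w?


w_new = w - α·∇
= -6.16 - 0.5·2.38
= -6.16 - 1.19
= -7.35

-7.35


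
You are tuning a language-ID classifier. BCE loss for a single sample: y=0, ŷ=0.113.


BCE = -[y·ln(p) + (1-y)·ln(1-p)]
= -0 - 1·ln(1-0.113)
= -ln(0.887) = 0.1199

0.1199


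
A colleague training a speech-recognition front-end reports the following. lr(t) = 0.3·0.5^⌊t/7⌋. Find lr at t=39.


n_drops = ⌊39/7⌋ = 5
lr = 0.3·0.5^5 = 0.3·0.03125 = 0.009375

0.009375


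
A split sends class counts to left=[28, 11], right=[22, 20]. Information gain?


Parent = [50, 31], H_parent = 0.9599
H_left = 0.8582 (n=39), H_right = 0.9984 (n=42)
H_children = (39/81)·0.8582 + (42/81)·0.9984 = 0.9309
IG = 0.9599 - 0.9309 = 0.029

0.029


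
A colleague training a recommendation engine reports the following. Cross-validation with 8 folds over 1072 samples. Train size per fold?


Fold size = 1072/8 = 134
Training per fold = 1072 - 134 = 938

938


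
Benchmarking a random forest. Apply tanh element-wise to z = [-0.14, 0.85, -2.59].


tanh(-0.14) = -0.1391
tanh(0.85) = 0.6911
tanh(-2.59) = -0.9888
result = [-0.1391, 0.6911, -0.9888]

[-0.1391, 0.6911, -0.9888]


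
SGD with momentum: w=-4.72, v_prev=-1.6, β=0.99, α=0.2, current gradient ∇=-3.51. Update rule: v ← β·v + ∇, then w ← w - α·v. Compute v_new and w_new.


v_new = 0.99·-1.6 - 3.51 = -1.584 - 3.51 = -5.094
w_new = -4.72 - 0.2·-5.094 = -4.72 + 1.0188 = -3.7012

v_new=-5.094, w_new=-3.7012


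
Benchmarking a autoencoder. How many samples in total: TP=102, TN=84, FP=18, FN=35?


Total = TP + TN + FP + FN
= 102 + 84 + 18 + 35
= 239
(Predicted positive: 120, predicted negative: 119)

239


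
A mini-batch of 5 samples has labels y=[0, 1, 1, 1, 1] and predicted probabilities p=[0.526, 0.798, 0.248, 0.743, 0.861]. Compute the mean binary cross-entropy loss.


L[0] = -ln(1-0.526) = -ln(0.474) = 0.7465
L[1] = -ln(0.798) = 0.2256
L[2] = -ln(0.248) = 1.3943
L[3] = -ln(0.743) = 0.2971
L[4] = -ln(0.861) = 0.1497
mean = (0.7465 + 0.2256 + 1.3943 + 0.2971 + 0.1497)/5 = 0.5626

0.5626


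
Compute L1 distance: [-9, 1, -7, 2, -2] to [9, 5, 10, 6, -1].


d = |-9-9| + |1-5| + |-7-10| + |2-6| + |-2+ 1|
  = 18 + 4 + 17 + 4 + 1
  = 44

44


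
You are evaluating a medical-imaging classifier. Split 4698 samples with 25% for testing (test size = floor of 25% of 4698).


Test = ⌊4698·25/100⌋ = 1174
Train = 4698 - 1174 = 3524

Train: 3524, Test: 1174


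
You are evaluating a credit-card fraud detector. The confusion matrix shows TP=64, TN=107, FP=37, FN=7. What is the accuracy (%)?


Accuracy = (TP+TN)/(TP+TN+FP+FN)
= (64+107)/(215)
= 171/215 = 79.53%

79.53%


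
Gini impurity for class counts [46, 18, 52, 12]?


Probabilities: [46/128, 18/128, 52/128, 12/128] ≈ [0.3594, 0.1406, 0.4062, 0.0938]
Σpᵢ² = (2116 + 324 + 2704 + 144)/128² = 5288/16384
Gini = 1 - Σpᵢ² = 1 - 5288/16384 = 0.6772

0.6772


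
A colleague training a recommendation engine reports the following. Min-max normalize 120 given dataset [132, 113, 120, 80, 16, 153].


min=16, max=153
(120-16)/(153-16) = 104/137 = 0.7591

0.7591


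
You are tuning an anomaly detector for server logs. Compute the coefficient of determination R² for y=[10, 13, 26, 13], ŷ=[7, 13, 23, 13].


ȳ = 15.5
SS_res = Σ(y-ŷ)² = 18
SS_tot = Σ(y-ȳ)² = 153
R² = 1 - SS_res/SS_tot = 1 - 0.1176 = 0.8824

0.8824


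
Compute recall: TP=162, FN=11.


Recall = TP/(TP+FN)
= 162/(162+11)
= 162/173 = 93.64%

93.64%


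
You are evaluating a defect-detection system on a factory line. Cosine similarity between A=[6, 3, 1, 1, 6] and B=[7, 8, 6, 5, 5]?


A·B = 6·7 + 3·8 + 1·6 + 1·5 + 6·5 = 107
‖A‖ = √83 = 9.1104, ‖B‖ = √199 = 14.1067
cos = 107/(√83·√199) = 107/√16517 = 0.8326

0.8326


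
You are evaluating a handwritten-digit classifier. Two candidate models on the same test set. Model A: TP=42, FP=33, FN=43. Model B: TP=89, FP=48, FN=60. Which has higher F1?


Model A: P=42/75=0.56, R=42/85=0.4941, F1=2PR/(P+R)=2TP/(2TP+FP+FN)=84/160=0.525
Model B: P=89/137=0.6496, R=89/149=0.5973, F1=2PR/(P+R)=2TP/(2TP+FP+FN)=178/286=0.6224
0.525 < 0.6224 → Model B

Model B


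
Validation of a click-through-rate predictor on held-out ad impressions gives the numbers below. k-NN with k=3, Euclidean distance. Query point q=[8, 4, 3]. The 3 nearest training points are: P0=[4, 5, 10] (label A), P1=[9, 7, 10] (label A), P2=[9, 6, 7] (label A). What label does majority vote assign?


d(q,P0) = 8.124  (label A)
d(q,P1) = 7.6811  (label A)
d(q,P2) = 4.5826  (label A)
Votes: A=3, B=0
Majority → A

A


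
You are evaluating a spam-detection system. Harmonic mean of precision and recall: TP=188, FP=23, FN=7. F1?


Precision = 188/211 = 0.891
Recall = 188/195 = 0.9641
F1 = 2·P·R/(P+R) = 2·TP/(2·TP+FP+FN) = 376/(376+23+7) = 376/406 = 0.9261

0.9261


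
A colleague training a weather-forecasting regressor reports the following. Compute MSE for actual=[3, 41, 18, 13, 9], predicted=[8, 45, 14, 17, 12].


Squared errors: (3-8)²=25, (41-45)²=16, (18-14)²=16, (13-17)²=16, (9-12)²=9
Sum = 82
MSE = 82/5 = 82/5

82/5


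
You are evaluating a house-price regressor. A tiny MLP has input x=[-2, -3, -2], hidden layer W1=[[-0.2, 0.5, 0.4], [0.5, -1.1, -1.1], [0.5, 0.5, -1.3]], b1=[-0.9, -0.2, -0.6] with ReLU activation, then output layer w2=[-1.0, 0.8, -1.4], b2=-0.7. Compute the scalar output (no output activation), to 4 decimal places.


z1[0] = (-0.2)·(-2) + (0.5)·(-3) + (0.4)·(-2) - 0.9 = -2.8
z1[1] = (0.5)·(-2) + (-1.1)·(-3) + (-1.1)·(-2) - 0.2 = 4.3
z1[2] = (0.5)·(-2) + (0.5)·(-3) + (-1.3)·(-2) - 0.6 = -0.5
h = ReLU(z1) = [0.0, 4.3, 0.0]
output = (-1.0)·(0.0) + (0.8)·(4.3) + (-1.4)·(0.0) - 0.7 = 2.74

2.74


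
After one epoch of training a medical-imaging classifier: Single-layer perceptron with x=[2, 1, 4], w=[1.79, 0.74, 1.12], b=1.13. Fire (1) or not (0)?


z = (2)·(1.79) + (1)·(0.74) + (4)·(1.12) + 1.13
  = 9.93
step(z) = 1 (z≥0)

1


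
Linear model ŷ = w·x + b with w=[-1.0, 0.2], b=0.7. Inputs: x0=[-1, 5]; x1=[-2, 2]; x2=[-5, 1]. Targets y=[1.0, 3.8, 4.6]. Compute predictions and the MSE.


ŷ0 = (-1.0)·(-1) + (0.2)·(5) + 0.7 = 2.7
ŷ1 = (-1.0)·(-2) + (0.2)·(2) + 0.7 = 3.1
ŷ2 = (-1.0)·(-5) + (0.2)·(1) + 0.7 = 5.9
errors² = [2.89, 0.49, 1.69]
MSE = 5.0700/3 = 1.69

1.69


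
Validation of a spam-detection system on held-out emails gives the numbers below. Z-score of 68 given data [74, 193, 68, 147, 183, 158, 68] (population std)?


μ = 127.2857, σ = 51.5799
z = (68 - 127.2857)/51.5799 = -1.1494

-1.1494


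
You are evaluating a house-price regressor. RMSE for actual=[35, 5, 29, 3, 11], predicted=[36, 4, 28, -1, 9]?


MSE = 23/5 = 4.6
RMSE = √(23/5) = 2.1448

2.1448


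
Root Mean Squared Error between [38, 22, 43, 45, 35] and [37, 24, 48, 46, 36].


MSE = 32/5 = 6.4
RMSE = √(32/5) = 2.5298

2.5298


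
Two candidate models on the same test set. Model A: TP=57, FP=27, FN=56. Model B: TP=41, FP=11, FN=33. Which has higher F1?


Model A: P=57/84=0.6786, R=57/113=0.5044, F1=2PR/(P+R)=2TP/(2TP+FP+FN)=114/197=0.5787
Model B: P=41/52=0.7885, R=41/74=0.5541, F1=2PR/(P+R)=2TP/(2TP+FP+FN)=82/126=0.6508
0.5787 < 0.6508 → Model B

Model B


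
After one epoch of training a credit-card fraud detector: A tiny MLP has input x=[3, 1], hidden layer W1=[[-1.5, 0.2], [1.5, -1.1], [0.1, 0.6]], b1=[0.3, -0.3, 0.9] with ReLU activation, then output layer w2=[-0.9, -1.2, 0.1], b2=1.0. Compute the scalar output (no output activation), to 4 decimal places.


z1[0] = (-1.5)·(3) + (0.2)·(1) + 0.3 = -4.0
z1[1] = (1.5)·(3) + (-1.1)·(1) - 0.3 = 3.1
z1[2] = (0.1)·(3) + (0.6)·(1) + 0.9 = 1.8
h = ReLU(z1) = [0.0, 3.1, 1.8]
output = (-0.9)·(0.0) + (-1.2)·(3.1) + (0.1)·(1.8) + 1.0 = -2.54

-2.54


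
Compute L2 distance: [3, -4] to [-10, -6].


d = √((3+ 10)² + (-4+ 6)²)
  = √(169 + 4)
  = √173 = 13.1529

13.1529


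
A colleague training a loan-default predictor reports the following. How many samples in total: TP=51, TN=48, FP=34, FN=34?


Total = TP + TN + FP + FN
= 51 + 48 + 34 + 34
= 167
(Predicted positive: 85, predicted negative: 82)

167


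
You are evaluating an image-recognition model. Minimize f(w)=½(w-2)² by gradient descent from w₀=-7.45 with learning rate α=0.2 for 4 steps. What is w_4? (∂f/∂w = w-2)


step 1: grad = -7.45-2 = -9.45; w = -7.45 - 0.2·(-9.45) = -5.56
step 2: grad = -5.56-2 = -7.56; w = -5.56 - 0.2·(-7.56) = -4.048
step 3: grad = -4.048-2 = -6.048; w = -4.048 - 0.2·(-6.048) = -2.8384
step 4: grad = -2.8384-2 = -4.8384; w = -2.8384 - 0.2·(-4.8384) = -1.87072

-1.87072


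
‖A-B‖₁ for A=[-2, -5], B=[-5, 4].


d = |-2+ 5| + |-5-4|
  = 3 + 9
  = 12

12


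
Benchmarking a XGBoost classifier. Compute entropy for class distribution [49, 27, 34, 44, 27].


Probabilities: [49/181, 27/181, 34/181, 44/181, 27/181] ≈ [0.2707, 0.1492, 0.1878, 0.2431, 0.1492]
H = -((49/181)·log₂(49/181) + (27/181)·log₂(27/181) + (34/181)·log₂(34/181) + (44/181)·log₂(44/181) + (27/181)·log₂(27/181))
  = 2.2784 bits

2.2784 bits


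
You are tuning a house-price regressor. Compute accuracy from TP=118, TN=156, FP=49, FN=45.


Accuracy = (TP+TN)/(TP+TN+FP+FN)
= (118+156)/(368)
= 274/368 = 74.46%

74.46%


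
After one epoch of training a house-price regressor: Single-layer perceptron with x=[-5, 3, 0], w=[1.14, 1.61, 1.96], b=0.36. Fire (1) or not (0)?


z = (-5)·(1.14) + (3)·(1.61) + (0)·(1.96) + 0.36
  = -0.51
step(z) = 0 (z<0)

0


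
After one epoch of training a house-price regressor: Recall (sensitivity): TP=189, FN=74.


Recall = TP/(TP+FN)
= 189/(189+74)
= 189/263 = 71.86%

71.86%


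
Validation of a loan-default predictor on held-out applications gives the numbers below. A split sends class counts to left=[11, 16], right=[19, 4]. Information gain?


Parent = [30, 20], H_parent = 0.971
H_left = 0.9751 (n=27), H_right = 0.6666 (n=23)
H_children = (27/50)·0.9751 + (23/50)·0.6666 = 0.8332
IG = 0.971 - 0.8332 = 0.1378

0.1378


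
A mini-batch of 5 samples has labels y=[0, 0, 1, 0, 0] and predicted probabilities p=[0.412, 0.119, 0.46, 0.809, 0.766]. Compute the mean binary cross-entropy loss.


L[0] = -ln(1-0.412) = -ln(0.588) = 0.531
L[1] = -ln(1-0.119) = -ln(0.881) = 0.1267
L[2] = -ln(0.46) = 0.7765
L[3] = -ln(1-0.809) = -ln(0.191) = 1.6555
L[4] = -ln(1-0.766) = -ln(0.234) = 1.4524
mean = (0.531 + 0.1267 + 0.7765 + 1.6555 + 1.4524)/5 = 0.9084

0.9084


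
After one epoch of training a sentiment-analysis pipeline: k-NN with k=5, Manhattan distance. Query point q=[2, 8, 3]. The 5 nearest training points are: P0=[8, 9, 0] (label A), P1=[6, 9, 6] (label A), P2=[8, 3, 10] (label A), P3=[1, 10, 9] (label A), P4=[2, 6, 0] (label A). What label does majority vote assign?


d(q,P0) = 10  (label A)
d(q,P1) = 8  (label A)
d(q,P2) = 18  (label A)
d(q,P3) = 9  (label A)
d(q,P4) = 5  (label A)
Votes: A=5, B=0
Majority → A

A


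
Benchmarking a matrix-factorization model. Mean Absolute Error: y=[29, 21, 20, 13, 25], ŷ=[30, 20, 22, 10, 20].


Absolute errors: |29-30|=1, |21-20|=1, |20-22|=2, |13-10|=3, |25-20|=5
Sum = 12
MAE = 12/5 = 12/5

12/5


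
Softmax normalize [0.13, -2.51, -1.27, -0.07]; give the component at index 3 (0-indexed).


Exponentials: e^0.13=1.1388, e^-2.51=0.0813, e^-1.27=0.2808, e^-0.07=0.9324
Sum = 2.4333
Softmax = [0.468, 0.0334, 0.1154, 0.3832]
p[3] = 0.9324/2.4333 = 0.3832

0.3832


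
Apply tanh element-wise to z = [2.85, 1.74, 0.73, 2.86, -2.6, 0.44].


tanh(2.85) = 0.9933
tanh(1.74) = 0.9402
tanh(0.73) = 0.6231
tanh(2.86) = 0.9935
tanh(-2.6) = -0.989
tanh(0.44) = 0.4136
result = [0.9933, 0.9402, 0.6231, 0.9935, -0.989, 0.4136]

[0.9933, 0.9402, 0.6231, 0.9935, -0.989, 0.4136]


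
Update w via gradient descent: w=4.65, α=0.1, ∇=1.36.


w_new = w - α·∇
= 4.65 - 0.1·1.36
= 4.65 - 0.136
= 4.514

4.514


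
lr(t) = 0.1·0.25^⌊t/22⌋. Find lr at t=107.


n_drops = ⌊107/22⌋ = 4
lr = 0.1·0.25^4 = 0.1·0.00390625 = 0.000390625

0.000390625


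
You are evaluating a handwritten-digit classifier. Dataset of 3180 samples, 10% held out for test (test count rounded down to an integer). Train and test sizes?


Test = ⌊3180·10/100⌋ = 318
Train = 3180 - 318 = 2862

Train: 2862, Test: 318


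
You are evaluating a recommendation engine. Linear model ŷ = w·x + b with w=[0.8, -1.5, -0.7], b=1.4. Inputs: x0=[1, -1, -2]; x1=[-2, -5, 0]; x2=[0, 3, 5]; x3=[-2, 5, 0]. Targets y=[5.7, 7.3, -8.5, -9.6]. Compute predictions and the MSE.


ŷ0 = (0.8)·(1) + (-1.5)·(-1) + (-0.7)·(-2) + 1.4 = 5.1
ŷ1 = (0.8)·(-2) + (-1.5)·(-5) + (-0.7)·(0) + 1.4 = 7.3
ŷ2 = (0.8)·(0) + (-1.5)·(3) + (-0.7)·(5) + 1.4 = -6.6
ŷ3 = (0.8)·(-2) + (-1.5)·(5) + (-0.7)·(0) + 1.4 = -7.7
errors² = [0.36, 0.0, 3.61, 3.61]
MSE = 7.5800/4 = 1.895

1.895


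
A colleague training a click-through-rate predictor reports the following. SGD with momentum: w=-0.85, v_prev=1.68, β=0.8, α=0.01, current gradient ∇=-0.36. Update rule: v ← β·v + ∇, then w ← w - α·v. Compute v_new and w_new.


v_new = 0.8·1.68 - 0.36 = 1.344 - 0.36 = 0.984
w_new = -0.85 - 0.01·0.984 = -0.85 - 0.00984 = -0.85984

v_new=0.984, w_new=-0.85984


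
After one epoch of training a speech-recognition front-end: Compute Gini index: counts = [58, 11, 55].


Probabilities: [58/124, 11/124, 55/124] ≈ [0.4677, 0.0887, 0.4435]
Σpᵢ² = (3364 + 121 + 3025)/124² = 6510/15376
Gini = 1 - Σpᵢ² = 1 - 6510/15376 = 0.5766

0.5766


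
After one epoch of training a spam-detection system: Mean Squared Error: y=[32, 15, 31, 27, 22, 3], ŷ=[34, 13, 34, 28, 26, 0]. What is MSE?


Squared errors: (32-34)²=4, (15-13)²=4, (31-34)²=9, (27-28)²=1, (22-26)²=16, (3-0)²=9
Sum = 43
MSE = 43/6 = 43/6

43/6


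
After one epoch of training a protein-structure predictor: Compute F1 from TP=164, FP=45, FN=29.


Precision = 164/209 = 0.7847
Recall = 164/193 = 0.8497
F1 = 2·P·R/(P+R) = 2·TP/(2·TP+FP+FN) = 328/(328+45+29) = 328/402 = 0.8159

0.8159


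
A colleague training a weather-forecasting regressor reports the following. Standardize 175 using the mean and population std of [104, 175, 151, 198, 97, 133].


μ = 143, σ = 36.1709
z = (175 - 143)/36.1709 = 0.8847

0.8847


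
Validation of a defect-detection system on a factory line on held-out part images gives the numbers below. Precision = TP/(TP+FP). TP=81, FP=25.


Precision = TP/(TP+FP)
= 81/(81+25)
= 81/106 = 76.42%

76.42%


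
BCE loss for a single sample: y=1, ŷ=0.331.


BCE = -[y·ln(p) + (1-y)·ln(1-p)]
= -1·ln(0.331) - 0
= -ln(0.331) = 1.1056

1.1056


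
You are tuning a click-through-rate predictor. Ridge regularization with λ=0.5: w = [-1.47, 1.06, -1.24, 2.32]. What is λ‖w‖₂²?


‖w‖₂² = (-1.47)² + (1.06)² + (-1.24)² + (2.32)²
     = 2.1609 + 1.1236 + 1.5376 + 5.3824
     = 10.2045
λ·‖w‖₂² = 0.5·10.2045 = 5.10225

5.10225


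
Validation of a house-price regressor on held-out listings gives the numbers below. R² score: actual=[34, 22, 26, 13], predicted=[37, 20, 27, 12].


ȳ = 23.75
SS_res = Σ(y-ŷ)² = 15
SS_tot = Σ(y-ȳ)² = 228.75
R² = 1 - SS_res/SS_tot = 1 - 0.0656 = 0.9344

0.9344


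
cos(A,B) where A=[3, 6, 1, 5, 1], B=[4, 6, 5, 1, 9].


A·B = 3·4 + 6·6 + 1·5 + 5·1 + 1·9 = 67
‖A‖ = √72 = 8.4853, ‖B‖ = √159 = 12.6095
cos = 67/(√72·√159) = 67/√11448 = 0.6262

0.6262


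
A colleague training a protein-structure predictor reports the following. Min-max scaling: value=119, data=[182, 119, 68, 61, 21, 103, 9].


min=9, max=182
(119-9)/(182-9) = 110/173 = 0.6358

0.6358


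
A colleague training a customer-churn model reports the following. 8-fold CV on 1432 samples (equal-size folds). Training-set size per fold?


Fold size = 1432/8 = 179
Training per fold = 1432 - 179 = 1253

1253


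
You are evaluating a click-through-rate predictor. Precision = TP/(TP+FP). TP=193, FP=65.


Precision = TP/(TP+FP)
= 193/(193+65)
= 193/258 = 74.81%

74.81%


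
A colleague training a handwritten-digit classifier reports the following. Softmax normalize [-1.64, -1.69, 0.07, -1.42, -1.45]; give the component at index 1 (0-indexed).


Exponentials: e^-1.64=0.194, e^-1.69=0.1845, e^0.07=1.0725, e^-1.42=0.2417, e^-1.45=0.2346
Sum = 1.9273
Softmax = [0.1006, 0.0957, 0.5565, 0.1254, 0.1217]
p[1] = 0.1845/1.9273 = 0.0957

0.0957


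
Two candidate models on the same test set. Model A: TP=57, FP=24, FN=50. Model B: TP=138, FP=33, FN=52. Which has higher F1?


Model A: P=57/81=0.7037, R=57/107=0.5327, F1=2PR/(P+R)=2TP/(2TP+FP+FN)=114/188=0.6064
Model B: P=138/171=0.807, R=138/190=0.7263, F1=2PR/(P+R)=2TP/(2TP+FP+FN)=276/361=0.7645
0.6064 < 0.7645 → Model B

Model B


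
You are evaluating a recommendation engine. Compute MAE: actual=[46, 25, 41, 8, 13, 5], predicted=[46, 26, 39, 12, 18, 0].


Absolute errors: |46-46|=0, |25-26|=1, |41-39|=2, |8-12|=4, |13-18|=5, |5-0|=5
Sum = 17
MAE = 17/6 = 17/6

17/6


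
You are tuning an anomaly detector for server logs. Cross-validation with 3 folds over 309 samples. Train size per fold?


Fold size = 309/3 = 103
Training per fold = 309 - 103 = 206

206


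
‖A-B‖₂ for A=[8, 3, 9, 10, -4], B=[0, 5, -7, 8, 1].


d = √((8-0)² + (3-5)² + (9+ 7)² + (10-8)² + (-4-1)²)
  = √(64 + 4 + 256 + 4 + 25)
  = √353 = 18.7883

18.7883


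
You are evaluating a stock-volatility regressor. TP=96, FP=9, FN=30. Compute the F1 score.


Precision = 96/105 = 0.9143
Recall = 96/126 = 0.7619
F1 = 2·P·R/(P+R) = 2·TP/(2·TP+FP+FN) = 192/(192+9+30) = 192/231 = 0.8312

0.8312


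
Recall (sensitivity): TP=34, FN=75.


Recall = TP/(TP+FN)
= 34/(34+75)
= 34/109 = 31.19%

31.19%


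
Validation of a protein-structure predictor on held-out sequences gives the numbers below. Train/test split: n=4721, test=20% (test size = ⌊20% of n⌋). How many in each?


Test = ⌊4721·20/100⌋ = 944
Train = 4721 - 944 = 3777

Train: 3777, Test: 944


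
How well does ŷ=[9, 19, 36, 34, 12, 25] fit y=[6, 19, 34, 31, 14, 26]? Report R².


ȳ = 21.6667
SS_res = Σ(y-ŷ)² = 27
SS_tot = Σ(y-ȳ)² = 569.33
R² = 1 - SS_res/SS_tot = 1 - 0.0474 = 0.9526

0.9526


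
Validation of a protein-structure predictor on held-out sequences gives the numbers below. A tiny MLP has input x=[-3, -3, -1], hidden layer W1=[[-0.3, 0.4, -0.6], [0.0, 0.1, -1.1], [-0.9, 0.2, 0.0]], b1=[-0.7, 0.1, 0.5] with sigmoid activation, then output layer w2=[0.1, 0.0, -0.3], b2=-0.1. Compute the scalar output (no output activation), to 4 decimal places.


z1[0] = (-0.3)·(-3) + (0.4)·(-3) + (-0.6)·(-1) - 0.7 = -0.4
z1[1] = (0.0)·(-3) + (0.1)·(-3) + (-1.1)·(-1) + 0.1 = 0.9
z1[2] = (-0.9)·(-3) + (0.2)·(-3) + (0.0)·(-1) + 0.5 = 2.6
h = sigmoid(z1) = [0.4013, 0.7109, 0.9309]
output = (0.1)·(0.4013) + (0.0)·(0.7109) + (-0.3)·(0.9309) - 0.1 = -0.3391

-0.3391


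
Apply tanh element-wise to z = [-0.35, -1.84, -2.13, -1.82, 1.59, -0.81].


tanh(-0.35) = -0.3364
tanh(-1.84) = -0.9508
tanh(-2.13) = -0.9721
tanh(-1.82) = -0.9488
tanh(1.59) = 0.9201
tanh(-0.81) = -0.6696
result = [-0.3364, -0.9508, -0.9721, -0.9488, 0.9201, -0.6696]

[-0.3364, -0.9508, -0.9721, -0.9488, 0.9201, -0.6696]


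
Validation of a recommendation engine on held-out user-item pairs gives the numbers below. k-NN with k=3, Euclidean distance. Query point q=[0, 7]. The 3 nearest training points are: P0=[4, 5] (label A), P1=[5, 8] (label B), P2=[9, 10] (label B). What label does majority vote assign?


d(q,P0) = 4.4721  (label A)
d(q,P1) = 5.099  (label B)
d(q,P2) = 9.4868  (label B)
Votes: A=1, B=2
Majority → B

B


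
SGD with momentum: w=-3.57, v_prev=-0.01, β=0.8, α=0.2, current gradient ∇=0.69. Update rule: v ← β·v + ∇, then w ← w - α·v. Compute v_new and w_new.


v_new = 0.8·-0.01 + 0.69 = -0.008 + 0.69 = 0.682
w_new = -3.57 - 0.2·0.682 = -3.57 - 0.1364 = -3.7064

v_new=0.682, w_new=-3.7064


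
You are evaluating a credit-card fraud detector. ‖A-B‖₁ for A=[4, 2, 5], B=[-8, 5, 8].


d = |4+ 8| + |2-5| + |5-8|
  = 12 + 3 + 3
  = 18

18


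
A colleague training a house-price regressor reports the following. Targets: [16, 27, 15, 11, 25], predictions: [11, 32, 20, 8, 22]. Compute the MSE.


Squared errors: (16-11)²=25, (27-32)²=25, (15-20)²=25, (11-8)²=9, (25-22)²=9
Sum = 93
MSE = 93/5 = 93/5

93/5


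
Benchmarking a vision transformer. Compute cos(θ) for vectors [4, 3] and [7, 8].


A·B = 4·7 + 3·8 = 52
‖A‖ = √25 = 5, ‖B‖ = √113 = 10.6301
cos = 52/(√25·√113) = 52/√2825 = 0.9783

0.9783


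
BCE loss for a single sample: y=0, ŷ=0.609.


BCE = -[y·ln(p) + (1-y)·ln(1-p)]
= -0 - 1·ln(1-0.609)
= -ln(0.391) = 0.939

0.939


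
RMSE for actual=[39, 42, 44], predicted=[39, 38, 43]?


MSE = 17/3 = 5.6667
RMSE = √(17/3) = 2.3805

2.3805


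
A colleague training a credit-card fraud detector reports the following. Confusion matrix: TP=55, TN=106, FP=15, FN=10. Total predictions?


Total = TP + TN + FP + FN
= 55 + 106 + 15 + 10
= 186
(Predicted positive: 70, predicted negative: 116)

186


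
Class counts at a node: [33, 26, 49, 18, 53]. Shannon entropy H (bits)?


Probabilities: [33/179, 26/179, 49/179, 18/179, 53/179] ≈ [0.1844, 0.1453, 0.2737, 0.1006, 0.2961]
H = -((33/179)·log₂(33/179) + (26/179)·log₂(26/179) + (49/179)·log₂(49/179) + (18/179)·log₂(18/179) + (53/179)·log₂(53/179))
  = 2.2188 bits

2.2188 bits


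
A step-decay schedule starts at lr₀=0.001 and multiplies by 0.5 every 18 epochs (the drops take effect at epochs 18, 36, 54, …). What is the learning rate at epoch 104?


n_drops = ⌊104/18⌋ = 5
lr = 0.001·0.5^5 = 0.001·0.03125 = 0.00003125

0.00003125


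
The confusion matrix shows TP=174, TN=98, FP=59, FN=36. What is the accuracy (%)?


Accuracy = (TP+TN)/(TP+TN+FP+FN)
= (174+98)/(367)
= 272/367 = 74.11%

74.11%


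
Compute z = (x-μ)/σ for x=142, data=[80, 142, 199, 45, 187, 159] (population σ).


μ = 135.3333, σ = 55.6018
z = (142 - 135.3333)/55.6018 = 0.1199

0.1199


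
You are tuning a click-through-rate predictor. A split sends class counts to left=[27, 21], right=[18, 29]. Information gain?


Parent = [45, 50], H_parent = 0.998
H_left = 0.9887 (n=48), H_right = 0.9601 (n=47)
H_children = (48/95)·0.9887 + (47/95)·0.9601 = 0.9746
IG = 0.998 - 0.9746 = 0.0234

0.0234


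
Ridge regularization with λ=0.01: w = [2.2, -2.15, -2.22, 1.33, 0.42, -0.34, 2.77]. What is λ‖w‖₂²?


‖w‖₂² = (2.2)² + (-2.15)² + (-2.22)² + (1.33)² + (0.42)² + (-0.34)² + (2.77)²
     = 4.84 + 4.6225 + 4.9284 + 1.7689 + 0.1764 + 0.1156 + 7.6729
     = 24.1247
λ·‖w‖₂² = 0.01·24.1247 = 0.241247

0.241247


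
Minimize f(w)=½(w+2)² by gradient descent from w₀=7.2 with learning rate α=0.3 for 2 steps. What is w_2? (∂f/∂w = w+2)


step 1: grad = 7.2+2 = 9.2; w = 7.2 - 0.3·(9.2) = 4.44
step 2: grad = 4.44+2 = 6.44; w = 4.44 - 0.3·(6.44) = 2.508

2.508


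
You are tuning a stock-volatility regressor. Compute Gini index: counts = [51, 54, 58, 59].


Probabilities: [51/222, 54/222, 58/222, 59/222] ≈ [0.2297, 0.2432, 0.2613, 0.2658]
Σpᵢ² = (2601 + 2916 + 3364 + 3481)/222² = 12362/49284
Gini = 1 - Σpᵢ² = 1 - 12362/49284 = 0.7492

0.7492


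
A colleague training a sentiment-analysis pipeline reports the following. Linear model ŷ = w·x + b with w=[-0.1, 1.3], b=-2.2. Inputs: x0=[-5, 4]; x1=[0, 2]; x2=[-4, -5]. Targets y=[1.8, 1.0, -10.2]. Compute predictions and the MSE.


ŷ0 = (-0.1)·(-5) + (1.3)·(4) - 2.2 = 3.5
ŷ1 = (-0.1)·(0) + (1.3)·(2) - 2.2 = 0.4
ŷ2 = (-0.1)·(-4) + (1.3)·(-5) - 2.2 = -8.3
errors² = [2.89, 0.36, 3.61]
MSE = 6.8600/3 = 2.2867

2.2867


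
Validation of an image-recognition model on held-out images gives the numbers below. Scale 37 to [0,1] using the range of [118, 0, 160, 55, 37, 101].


min=0, max=160
(37-0)/(160-0) = 37/160 = 0.2313

0.2313


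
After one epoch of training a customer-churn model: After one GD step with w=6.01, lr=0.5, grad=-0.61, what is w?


w_new = w - α·∇
= 6.01 - 0.5·-0.61
= 6.01 + 0.305
= 6.315

6.315


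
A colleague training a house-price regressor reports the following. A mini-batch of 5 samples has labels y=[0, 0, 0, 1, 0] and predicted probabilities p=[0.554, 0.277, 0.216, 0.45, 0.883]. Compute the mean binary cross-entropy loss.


L[0] = -ln(1-0.554) = -ln(0.446) = 0.8074
L[1] = -ln(1-0.277) = -ln(0.723) = 0.3243
L[2] = -ln(1-0.216) = -ln(0.784) = 0.2433
L[3] = -ln(0.45) = 0.7985
L[4] = -ln(1-0.883) = -ln(0.117) = 2.1456
mean = (0.8074 + 0.3243 + 0.2433 + 0.7985 + 2.1456)/5 = 0.8638

0.8638


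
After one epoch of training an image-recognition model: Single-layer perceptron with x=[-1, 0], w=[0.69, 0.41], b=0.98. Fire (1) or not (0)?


z = (-1)·(0.69) + (0)·(0.41) + 0.98
  = 0.29
step(z) = 1 (z≥0)

1


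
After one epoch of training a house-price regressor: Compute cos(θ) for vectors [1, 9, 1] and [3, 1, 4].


A·B = 1·3 + 9·1 + 1·4 = 16
‖A‖ = √83 = 9.1104, ‖B‖ = √26 = 5.099
cos = 16/(√83·√26) = 16/√2158 = 0.3444

0.3444


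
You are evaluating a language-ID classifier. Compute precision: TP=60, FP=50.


Precision = TP/(TP+FP)
= 60/(60+50)
= 60/110 = 54.55%

54.55%


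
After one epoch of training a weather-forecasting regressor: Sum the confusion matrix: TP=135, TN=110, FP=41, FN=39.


Total = TP + TN + FP + FN
= 135 + 110 + 41 + 39
= 325
(Predicted positive: 176, predicted negative: 149)

325


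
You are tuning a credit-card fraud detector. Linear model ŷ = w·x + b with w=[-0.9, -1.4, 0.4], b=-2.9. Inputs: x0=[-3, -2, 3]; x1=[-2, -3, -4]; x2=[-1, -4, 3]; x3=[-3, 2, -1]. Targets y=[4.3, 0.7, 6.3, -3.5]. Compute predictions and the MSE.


ŷ0 = (-0.9)·(-3) + (-1.4)·(-2) + (0.4)·(3) - 2.9 = 3.8
ŷ1 = (-0.9)·(-2) + (-1.4)·(-3) + (0.4)·(-4) - 2.9 = 1.5
ŷ2 = (-0.9)·(-1) + (-1.4)·(-4) + (0.4)·(3) - 2.9 = 4.8
ŷ3 = (-0.9)·(-3) + (-1.4)·(2) + (0.4)·(-1) - 2.9 = -3.4
errors² = [0.25, 0.64, 2.25, 0.01]
MSE = 3.1500/4 = 0.7875

0.7875


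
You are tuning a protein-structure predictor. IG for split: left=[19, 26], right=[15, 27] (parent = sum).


Parent = [34, 53], H_parent = 0.9653
H_left = 0.9825 (n=45), H_right = 0.9403 (n=42)
H_children = (45/87)·0.9825 + (42/87)·0.9403 = 0.9621
IG = 0.9653 - 0.9621 = 0.0032

0.0032


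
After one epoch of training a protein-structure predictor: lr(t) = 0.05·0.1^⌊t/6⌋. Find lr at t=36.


n_drops = ⌊36/6⌋ = 6
lr = 0.05·0.1^6 = 0.05·0.000001 = 0.00000005

0.00000005


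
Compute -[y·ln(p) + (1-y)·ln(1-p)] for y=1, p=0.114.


BCE = -[y·ln(p) + (1-y)·ln(1-p)]
= -1·ln(0.114) - 0
= -ln(0.114) = 2.1716

2.1716


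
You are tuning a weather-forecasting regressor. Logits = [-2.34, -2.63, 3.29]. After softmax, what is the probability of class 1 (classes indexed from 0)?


Exponentials: e^-2.34=0.0963, e^-2.63=0.0721, e^3.29=26.8429
Sum = 27.0113
Softmax = [0.0036, 0.0027, 0.9938]
p[1] = 0.0721/27.0113 = 0.0027

0.0027


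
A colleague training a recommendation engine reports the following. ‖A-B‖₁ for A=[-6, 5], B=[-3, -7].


d = |-6+ 3| + |5+ 7|
  = 3 + 12
  = 15

15


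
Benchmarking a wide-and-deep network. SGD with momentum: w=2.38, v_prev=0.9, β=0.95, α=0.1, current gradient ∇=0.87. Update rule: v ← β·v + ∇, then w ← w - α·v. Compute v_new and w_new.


v_new = 0.95·0.9 + 0.87 = 0.855 + 0.87 = 1.725
w_new = 2.38 - 0.1·1.725 = 2.38 - 0.1725 = 2.2075

v_new=1.725, w_new=2.2075


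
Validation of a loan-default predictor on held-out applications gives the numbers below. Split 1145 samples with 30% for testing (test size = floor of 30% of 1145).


Test = ⌊1145·30/100⌋ = 343
Train = 1145 - 343 = 802

Train: 802, Test: 343


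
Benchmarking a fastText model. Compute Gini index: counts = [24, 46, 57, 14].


Probabilities: [24/141, 46/141, 57/141, 14/141] ≈ [0.1702, 0.3262, 0.4043, 0.0993]
Σpᵢ² = (576 + 2116 + 3249 + 196)/141² = 6137/19881
Gini = 1 - Σpᵢ² = 1 - 6137/19881 = 0.6913

0.6913


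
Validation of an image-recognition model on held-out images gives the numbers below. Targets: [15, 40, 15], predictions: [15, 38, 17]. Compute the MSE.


Squared errors: (15-15)²=0, (40-38)²=4, (15-17)²=4
Sum = 8
MSE = 8/3 = 8/3

8/3


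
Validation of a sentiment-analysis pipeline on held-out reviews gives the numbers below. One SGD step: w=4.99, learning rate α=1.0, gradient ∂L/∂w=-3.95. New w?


w_new = w - α·∇
= 4.99 - 1.0·-3.95
= 4.99 + 3.95
= 8.94

8.94


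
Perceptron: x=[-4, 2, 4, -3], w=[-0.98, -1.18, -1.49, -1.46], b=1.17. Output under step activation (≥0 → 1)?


z = (-4)·(-0.98) + (2)·(-1.18) + (4)·(-1.49) + (-3)·(-1.46) + 1.17
  = 1.15
step(z) = 1 (z≥0)

1


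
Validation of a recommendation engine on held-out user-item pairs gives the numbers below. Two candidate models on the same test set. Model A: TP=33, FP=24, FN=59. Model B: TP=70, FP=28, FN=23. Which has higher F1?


Model A: P=33/57=0.5789, R=33/92=0.3587, F1=2PR/(P+R)=2TP/(2TP+FP+FN)=66/149=0.443
Model B: P=70/98=0.7143, R=70/93=0.7527, F1=2PR/(P+R)=2TP/(2TP+FP+FN)=140/191=0.733
0.443 < 0.733 → Model B

Model B


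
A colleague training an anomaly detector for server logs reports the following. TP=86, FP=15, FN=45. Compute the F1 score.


Precision = 86/101 = 0.8515
Recall = 86/131 = 0.6565
F1 = 2·P·R/(P+R) = 2·TP/(2·TP+FP+FN) = 172/(172+15+45) = 172/232 = 0.7414

0.7414


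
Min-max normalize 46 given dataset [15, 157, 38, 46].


min=15, max=157
(46-15)/(157-15) = 31/142 = 0.2183

0.2183


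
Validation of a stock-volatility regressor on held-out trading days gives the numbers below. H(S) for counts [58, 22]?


Probabilities: [58/80, 22/80] ≈ [0.725, 0.275]
H = -((58/80)·log₂(58/80) + (22/80)·log₂(22/80))
  = 0.8485 bits

0.8485 bits


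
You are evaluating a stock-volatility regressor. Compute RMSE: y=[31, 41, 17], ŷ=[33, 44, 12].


MSE = 38/3 = 12.6667
RMSE = √(38/3) = 3.559

3.559


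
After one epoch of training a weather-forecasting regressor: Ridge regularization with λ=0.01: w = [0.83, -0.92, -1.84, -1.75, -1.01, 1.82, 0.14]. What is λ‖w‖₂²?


‖w‖₂² = (0.83)² + (-0.92)² + (-1.84)² + (-1.75)² + (-1.01)² + (1.82)² + (0.14)²
     = 0.6889 + 0.8464 + 3.3856 + 3.0625 + 1.0201 + 3.3124 + 0.0196
     = 12.3355
λ·‖w‖₂² = 0.01·12.3355 = 0.123355

0.123355


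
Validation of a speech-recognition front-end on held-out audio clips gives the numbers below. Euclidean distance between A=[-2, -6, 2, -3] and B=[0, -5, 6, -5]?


d = √((-2-0)² + (-6+ 5)² + (2-6)² + (-3+ 5)²)
  = √(4 + 1 + 16 + 4)
  = √25 = 5.0

5.0


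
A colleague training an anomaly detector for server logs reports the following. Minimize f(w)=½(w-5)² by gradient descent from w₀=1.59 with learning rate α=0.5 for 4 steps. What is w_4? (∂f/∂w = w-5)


step 1: grad = 1.59-5 = -3.41; w = 1.59 - 0.5·(-3.41) = 3.295
step 2: grad = 3.295-5 = -1.705; w = 3.295 - 0.5·(-1.705) = 4.1475
step 3: grad = 4.1475-5 = -0.8525; w = 4.1475 - 0.5·(-0.8525) = 4.57375
step 4: grad = 4.57375-5 = -0.42625; w = 4.57375 - 0.5·(-0.42625) = 4.786875

4.786875


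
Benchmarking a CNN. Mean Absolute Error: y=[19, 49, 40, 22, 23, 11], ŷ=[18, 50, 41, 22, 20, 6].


Absolute errors: |19-18|=1, |49-50|=1, |40-41|=1, |22-22|=0, |23-20|=3, |11-6|=5
Sum = 11
MAE = 11/6 = 11/6

11/6


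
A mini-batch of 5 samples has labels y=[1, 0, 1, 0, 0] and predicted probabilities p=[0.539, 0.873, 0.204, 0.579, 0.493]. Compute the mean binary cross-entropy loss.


L[0] = -ln(0.539) = 0.618
L[1] = -ln(1-0.873) = -ln(0.127) = 2.0636
L[2] = -ln(0.204) = 1.5896
L[3] = -ln(1-0.579) = -ln(0.421) = 0.8651
L[4] = -ln(1-0.493) = -ln(0.507) = 0.6792
mean = (0.618 + 2.0636 + 1.5896 + 0.8651 + 0.6792)/5 = 1.1631

1.1631


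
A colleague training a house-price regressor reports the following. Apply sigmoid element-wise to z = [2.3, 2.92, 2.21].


σ(2.3) = 1/(1+e^-2.3) = 0.9089
σ(2.92) = 1/(1+e^-2.92) = 0.9488
σ(2.21) = 1/(1+e^-2.21) = 0.9011
result = [0.9089, 0.9488, 0.9011]

[0.9089, 0.9488, 0.9011]


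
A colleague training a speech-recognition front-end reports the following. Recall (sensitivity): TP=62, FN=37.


Recall = TP/(TP+FN)
= 62/(62+37)
= 62/99 = 62.63%

62.63%


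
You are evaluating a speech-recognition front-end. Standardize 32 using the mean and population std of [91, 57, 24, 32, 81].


μ = 57, σ = 26.2526
z = (32 - 57)/26.2526 = -0.9523

-0.9523


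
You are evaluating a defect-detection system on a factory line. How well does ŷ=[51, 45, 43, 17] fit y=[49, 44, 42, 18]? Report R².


ȳ = 38.25
SS_res = Σ(y-ŷ)² = 7
SS_tot = Σ(y-ȳ)² = 572.75
R² = 1 - SS_res/SS_tot = 1 - 0.0122 = 0.9878

0.9878


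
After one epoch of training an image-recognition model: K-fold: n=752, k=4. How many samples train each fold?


Fold size = 752/4 = 188
Training per fold = 752 - 188 = 564

564


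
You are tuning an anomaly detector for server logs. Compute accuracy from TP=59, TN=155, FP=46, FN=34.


Accuracy = (TP+TN)/(TP+TN+FP+FN)
= (59+155)/(294)
= 214/294 = 72.79%

72.79%


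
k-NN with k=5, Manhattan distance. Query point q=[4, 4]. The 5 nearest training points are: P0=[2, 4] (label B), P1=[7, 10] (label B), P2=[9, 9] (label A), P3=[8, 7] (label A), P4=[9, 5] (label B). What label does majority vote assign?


d(q,P0) = 2  (label B)
d(q,P1) = 9  (label B)
d(q,P2) = 10  (label A)
d(q,P3) = 7  (label A)
d(q,P4) = 6  (label B)
Votes: A=2, B=3
Majority → B

B
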